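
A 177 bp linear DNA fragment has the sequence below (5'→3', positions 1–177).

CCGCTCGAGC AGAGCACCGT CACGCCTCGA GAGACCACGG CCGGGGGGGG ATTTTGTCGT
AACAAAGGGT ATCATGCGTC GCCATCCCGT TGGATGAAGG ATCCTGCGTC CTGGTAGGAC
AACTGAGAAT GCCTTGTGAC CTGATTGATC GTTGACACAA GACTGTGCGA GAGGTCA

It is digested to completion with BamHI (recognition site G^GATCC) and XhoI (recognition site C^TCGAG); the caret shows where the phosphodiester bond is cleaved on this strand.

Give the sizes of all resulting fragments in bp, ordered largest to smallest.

78, 73, 22, 4 bp

The BamHI site (GGATCC) starts at position 99.
BamHI cuts after the first base of each site, so after position 99.
XhoI sites (CTCGAG) start at positions 4, 26.
XhoI cuts after the first base of each site, so after positions 4, 26.
Combined cut positions: 4, 26, 99.
Linear molecule, 3 cuts → 4 fragments:
  1–4 → 4 bp
  5–26 → 22 bp
  27–99 → 73 bp
  100–177 → 78 bp
Sorted largest to smallest: 78, 73, 22, 4 bp.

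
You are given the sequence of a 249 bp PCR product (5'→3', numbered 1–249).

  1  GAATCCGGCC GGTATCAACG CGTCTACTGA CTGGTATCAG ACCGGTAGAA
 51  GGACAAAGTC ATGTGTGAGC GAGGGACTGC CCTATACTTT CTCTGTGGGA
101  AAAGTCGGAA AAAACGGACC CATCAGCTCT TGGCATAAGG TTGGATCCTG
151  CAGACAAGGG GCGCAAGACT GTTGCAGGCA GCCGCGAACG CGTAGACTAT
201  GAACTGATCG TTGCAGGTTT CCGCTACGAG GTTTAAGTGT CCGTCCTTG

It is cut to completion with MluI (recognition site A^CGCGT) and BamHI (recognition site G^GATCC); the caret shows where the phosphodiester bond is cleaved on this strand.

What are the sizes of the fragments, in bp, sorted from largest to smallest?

125, 61, 45, 18 bp

MluI sites (ACGCGT) start at positions 18, 188.
MluI cuts after the first base of each site, so after positions 18, 188.
The BamHI site (GGATCC) starts at position 143.
BamHI cuts after the first base of each site, so after position 143.
Combined cut positions: 18, 143, 188.
Linear molecule, 3 cuts → 4 fragments:
  1–18 → 18 bp
  19–143 → 125 bp
  144–188 → 45 bp
  189–249 → 61 bp
Sorted largest to smallest: 125, 61, 45, 18 bp.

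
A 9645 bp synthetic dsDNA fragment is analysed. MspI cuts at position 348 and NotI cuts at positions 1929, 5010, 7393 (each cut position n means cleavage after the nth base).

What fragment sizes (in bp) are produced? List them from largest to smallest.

Combined cut positions (sorted): 348, 1929, 5010, 7393.
Linear molecule, 4 cuts → 5 fragments:
  348 − 0 = 348 bp
  1929 − 348 = 1581 bp
  5010 − 1929 = 3081 bp
  7393 − 5010 = 2383 bp
  9645 − 7393 = 2252 bp
Sorted largest to smallest: 3081, 2383, 2252, 1581, 348 bp.

3081, 2383, 2252, 1581, 348 bp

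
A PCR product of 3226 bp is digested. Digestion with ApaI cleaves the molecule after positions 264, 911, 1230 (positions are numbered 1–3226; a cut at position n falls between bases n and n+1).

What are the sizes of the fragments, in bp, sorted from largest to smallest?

Linear molecule, 3 cuts → 4 fragments:
  264 − 0 = 264 bp
  911 − 264 = 647 bp
  1230 − 911 = 319 bp
  3226 − 1230 = 1996 bp
Sorted largest to smallest: 1996, 647, 319, 264 bp.

1996, 647, 319, 264 bp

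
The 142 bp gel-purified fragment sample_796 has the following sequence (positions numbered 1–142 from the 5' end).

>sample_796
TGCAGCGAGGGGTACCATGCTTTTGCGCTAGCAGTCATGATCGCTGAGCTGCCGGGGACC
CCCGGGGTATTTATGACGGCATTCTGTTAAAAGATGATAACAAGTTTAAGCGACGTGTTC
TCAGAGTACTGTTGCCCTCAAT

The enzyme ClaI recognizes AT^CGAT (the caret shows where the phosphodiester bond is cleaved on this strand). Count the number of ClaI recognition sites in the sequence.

No occurrence of ATCGAT is present in the sequence.
ClaI does not cut: 0 sites.

0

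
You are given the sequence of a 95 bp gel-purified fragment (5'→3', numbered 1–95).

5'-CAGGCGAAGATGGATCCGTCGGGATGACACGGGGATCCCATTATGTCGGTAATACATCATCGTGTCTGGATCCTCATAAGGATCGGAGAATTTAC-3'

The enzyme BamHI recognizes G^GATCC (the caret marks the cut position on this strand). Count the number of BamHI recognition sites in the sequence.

GGATCC occurs starting at positions 12, 33, 68.
BamHI cuts at 3 sites.

3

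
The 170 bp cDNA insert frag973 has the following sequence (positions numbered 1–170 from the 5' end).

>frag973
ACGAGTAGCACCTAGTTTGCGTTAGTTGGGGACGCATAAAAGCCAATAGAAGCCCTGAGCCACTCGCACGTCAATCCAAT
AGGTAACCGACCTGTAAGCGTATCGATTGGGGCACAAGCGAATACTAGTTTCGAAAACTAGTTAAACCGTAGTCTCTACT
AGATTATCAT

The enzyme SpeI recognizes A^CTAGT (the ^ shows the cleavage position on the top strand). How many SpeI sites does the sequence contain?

ACTAGT occurs starting at positions 124, 137.
SpeI cuts at 2 sites.

2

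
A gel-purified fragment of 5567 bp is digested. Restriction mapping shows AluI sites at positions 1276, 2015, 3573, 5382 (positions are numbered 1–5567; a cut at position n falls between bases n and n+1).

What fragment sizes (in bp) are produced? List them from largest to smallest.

1809, 1558, 1276, 739, 185 bp

Linear molecule, 4 cuts → 5 fragments:
  1276 − 0 = 1276 bp
  2015 − 1276 = 739 bp
  3573 − 2015 = 1558 bp
  5382 − 3573 = 1809 bp
  5567 − 5382 = 185 bp
Sorted largest to smallest: 1809, 1558, 1276, 739, 185 bp.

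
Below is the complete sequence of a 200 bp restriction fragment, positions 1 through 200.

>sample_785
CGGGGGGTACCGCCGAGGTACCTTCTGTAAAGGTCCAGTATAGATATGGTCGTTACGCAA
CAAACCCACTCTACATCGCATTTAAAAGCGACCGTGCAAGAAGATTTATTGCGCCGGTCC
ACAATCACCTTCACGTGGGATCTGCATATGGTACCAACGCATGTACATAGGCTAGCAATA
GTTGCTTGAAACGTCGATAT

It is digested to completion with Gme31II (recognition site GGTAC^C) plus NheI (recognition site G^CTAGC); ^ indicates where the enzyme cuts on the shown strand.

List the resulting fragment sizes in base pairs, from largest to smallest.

Gme31II sites (GGTACC) start at positions 6, 17, 150.
Gme31II cuts after base 5 of each site (before the last base), so after positions 10, 21, 154.
The NheI site (GCTAGC) starts at position 171.
NheI cuts after the first base of each site, so after position 171.
Combined cut positions: 10, 21, 154, 171.
Linear molecule, 4 cuts → 5 fragments:
  1–10 → 10 bp
  11–21 → 11 bp
  22–154 → 133 bp
  155–171 → 17 bp
  172–200 → 29 bp
Sorted largest to smallest: 133, 29, 17, 11, 10 bp.

133, 29, 17, 11, 10 bp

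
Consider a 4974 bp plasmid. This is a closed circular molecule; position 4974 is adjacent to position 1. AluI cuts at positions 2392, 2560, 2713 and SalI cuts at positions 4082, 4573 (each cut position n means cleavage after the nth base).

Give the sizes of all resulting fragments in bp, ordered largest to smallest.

2793, 1369, 491, 168, 153 bp

Combined cut positions (sorted): 2392, 2560, 2713, 4082, 4573.
Circular molecule, 5 cuts → 5 fragments:
  2560 − 2392 = 168 bp
  2713 − 2560 = 153 bp
  4082 − 2713 = 1369 bp
  4573 − 4082 = 491 bp
  wrap: 4974 − 4573 + 2392 = 2793 bp
Sorted largest to smallest: 2793, 1369, 491, 168, 153 bp.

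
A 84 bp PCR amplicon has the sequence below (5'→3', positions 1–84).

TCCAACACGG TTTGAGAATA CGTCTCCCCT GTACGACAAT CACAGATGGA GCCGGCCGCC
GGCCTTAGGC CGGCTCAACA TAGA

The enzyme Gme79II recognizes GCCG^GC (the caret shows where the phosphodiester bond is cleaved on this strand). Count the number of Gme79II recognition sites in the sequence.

GCCGGC occurs starting at positions 51, 58, 69.
Gme79II cuts at 3 sites.

3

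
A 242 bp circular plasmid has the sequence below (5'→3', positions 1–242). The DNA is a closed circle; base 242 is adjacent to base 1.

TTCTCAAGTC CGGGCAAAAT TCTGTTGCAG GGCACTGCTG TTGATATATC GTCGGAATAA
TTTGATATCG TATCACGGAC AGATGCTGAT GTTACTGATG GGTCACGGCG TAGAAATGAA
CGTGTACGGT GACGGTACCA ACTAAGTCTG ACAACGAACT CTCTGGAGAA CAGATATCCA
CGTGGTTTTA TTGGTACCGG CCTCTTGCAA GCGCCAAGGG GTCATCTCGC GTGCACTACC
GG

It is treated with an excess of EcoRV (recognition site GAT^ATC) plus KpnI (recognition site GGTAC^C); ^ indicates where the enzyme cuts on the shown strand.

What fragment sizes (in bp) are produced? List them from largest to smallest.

EcoRV sites (GATATC) start at positions 64, 173.
EcoRV cuts after base 3 of each site, so after positions 66, 175.
KpnI sites (GGTACC) start at positions 134, 193.
KpnI cuts after base 5 of each site (before the last base), so after positions 138, 197.
Combined cut positions: 66, 138, 175, 197.
Circular molecule, 4 cuts → 4 fragments:
  67–138 → 72 bp
  139–175 → 37 bp
  176–197 → 22 bp
  198–242 then 1–66 → 45 + 66 = 111 bp
Sorted largest to smallest: 111, 72, 37, 22 bp.

111, 72, 37, 22 bp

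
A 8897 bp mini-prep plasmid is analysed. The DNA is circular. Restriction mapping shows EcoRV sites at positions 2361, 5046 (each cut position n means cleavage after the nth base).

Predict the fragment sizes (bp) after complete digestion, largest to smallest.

6212, 2685 bp

Circular molecule, 2 cuts → 2 fragments:
  5046 − 2361 = 2685 bp
  wrap: 8897 − 5046 + 2361 = 6212 bp
Sorted largest to smallest: 6212, 2685 bp.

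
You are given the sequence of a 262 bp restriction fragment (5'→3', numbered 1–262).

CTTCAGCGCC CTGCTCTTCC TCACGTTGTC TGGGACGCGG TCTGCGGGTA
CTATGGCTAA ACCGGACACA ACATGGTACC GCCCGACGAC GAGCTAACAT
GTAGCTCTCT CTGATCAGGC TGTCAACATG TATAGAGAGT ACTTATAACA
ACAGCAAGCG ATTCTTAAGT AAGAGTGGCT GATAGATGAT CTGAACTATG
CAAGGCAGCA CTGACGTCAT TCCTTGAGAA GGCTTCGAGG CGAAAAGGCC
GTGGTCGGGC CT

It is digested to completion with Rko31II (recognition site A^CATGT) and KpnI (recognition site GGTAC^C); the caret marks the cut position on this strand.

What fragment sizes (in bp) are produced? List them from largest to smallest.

136, 79, 29, 18 bp

Rko31II sites (ACATGT) start at positions 97, 126.
Rko31II cuts after the first base of each site, so after positions 97, 126.
The KpnI site (GGTACC) starts at position 75.
KpnI cuts after base 5 of each site (before the last base), so after position 79.
Combined cut positions: 79, 97, 126.
Linear molecule, 3 cuts → 4 fragments:
  1–79 → 79 bp
  80–97 → 18 bp
  98–126 → 29 bp
  127–262 → 136 bp
Sorted largest to smallest: 136, 79, 29, 18 bp.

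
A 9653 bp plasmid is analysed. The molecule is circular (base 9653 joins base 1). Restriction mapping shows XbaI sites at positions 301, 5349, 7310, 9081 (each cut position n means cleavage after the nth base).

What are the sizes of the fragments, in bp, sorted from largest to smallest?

5048, 1961, 1771, 873 bp

Circular molecule, 4 cuts → 4 fragments:
  5349 − 301 = 5048 bp
  7310 − 5349 = 1961 bp
  9081 − 7310 = 1771 bp
  wrap: 9653 − 9081 + 301 = 873 bp
Sorted largest to smallest: 5048, 1961, 1771, 873 bp.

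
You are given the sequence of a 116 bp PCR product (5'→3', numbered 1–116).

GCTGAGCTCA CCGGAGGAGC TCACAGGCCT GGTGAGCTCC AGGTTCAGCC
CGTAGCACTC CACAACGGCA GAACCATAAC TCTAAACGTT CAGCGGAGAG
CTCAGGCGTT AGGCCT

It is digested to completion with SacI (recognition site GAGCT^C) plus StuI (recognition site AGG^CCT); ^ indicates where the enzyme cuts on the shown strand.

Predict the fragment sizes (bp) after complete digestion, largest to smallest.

64, 13, 11, 11, 8, 6, 3 bp

SacI sites (GAGCTC) start at positions 4, 17, 34, 98.
SacI cuts after base 5 of each site (before the last base), so after positions 8, 21, 38, 102.
StuI sites (AGGCCT) start at positions 25, 111.
StuI cuts after base 3 of each site, so after positions 27, 113.
Combined cut positions: 8, 21, 27, 38, 102, 113.
Linear molecule, 6 cuts → 7 fragments:
  1–8 → 8 bp
  9–21 → 13 bp
  22–27 → 6 bp
  28–38 → 11 bp
  39–102 → 64 bp
  103–113 → 11 bp
  114–116 → 3 bp
Sorted largest to smallest: 64, 13, 11, 11, 8, 6, 3 bp.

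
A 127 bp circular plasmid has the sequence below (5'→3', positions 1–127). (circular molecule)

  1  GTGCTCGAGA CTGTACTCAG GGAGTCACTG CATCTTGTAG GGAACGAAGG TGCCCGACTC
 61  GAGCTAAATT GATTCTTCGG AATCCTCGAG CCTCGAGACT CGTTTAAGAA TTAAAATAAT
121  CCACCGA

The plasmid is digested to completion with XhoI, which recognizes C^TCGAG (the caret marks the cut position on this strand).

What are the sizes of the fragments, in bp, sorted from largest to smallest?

54, 39, 27, 7 bp

XhoI sites (CTCGAG) start at positions 4, 58, 85, 92.
XhoI cuts after the first base of each site, so after positions 4, 58, 85, 92.
Circular molecule, 4 cuts → 4 fragments:
  5–58 → 54 bp
  59–85 → 27 bp
  86–92 → 7 bp
  93–127 then 1–4 → 35 + 4 = 39 bp
Sorted largest to smallest: 54, 39, 27, 7 bp.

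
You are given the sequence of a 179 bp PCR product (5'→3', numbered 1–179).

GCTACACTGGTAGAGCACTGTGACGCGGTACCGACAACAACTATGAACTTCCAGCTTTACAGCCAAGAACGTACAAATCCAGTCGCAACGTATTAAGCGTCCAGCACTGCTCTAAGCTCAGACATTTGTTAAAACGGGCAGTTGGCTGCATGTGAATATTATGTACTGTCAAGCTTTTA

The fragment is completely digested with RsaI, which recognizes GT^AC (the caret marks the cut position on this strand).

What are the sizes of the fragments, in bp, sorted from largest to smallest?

RsaI sites (GTAC) start at positions 28, 71, 163.
RsaI cuts after base 2 of each site, so after positions 29, 72, 164.
Linear molecule, 3 cuts → 4 fragments:
  1–29 → 29 bp
  30–72 → 43 bp
  73–164 → 92 bp
  165–179 → 15 bp
Sorted largest to smallest: 92, 43, 29, 15 bp.

92, 43, 29, 15 bp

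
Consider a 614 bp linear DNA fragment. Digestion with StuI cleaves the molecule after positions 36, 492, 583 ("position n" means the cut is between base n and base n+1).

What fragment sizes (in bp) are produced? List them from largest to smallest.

456, 91, 36, 31 bp

Linear molecule, 3 cuts → 4 fragments:
  36 − 0 = 36 bp
  492 − 36 = 456 bp
  583 − 492 = 91 bp
  614 − 583 = 31 bp
Sorted largest to smallest: 456, 91, 36, 31 bp.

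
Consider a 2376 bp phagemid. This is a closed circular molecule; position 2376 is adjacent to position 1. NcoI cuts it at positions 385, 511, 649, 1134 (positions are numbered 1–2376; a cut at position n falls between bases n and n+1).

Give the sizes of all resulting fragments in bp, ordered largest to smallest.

1627, 485, 138, 126 bp

Circular molecule, 4 cuts → 4 fragments:
  511 − 385 = 126 bp
  649 − 511 = 138 bp
  1134 − 649 = 485 bp
  wrap: 2376 − 1134 + 385 = 1627 bp
Sorted largest to smallest: 1627, 485, 138, 126 bp.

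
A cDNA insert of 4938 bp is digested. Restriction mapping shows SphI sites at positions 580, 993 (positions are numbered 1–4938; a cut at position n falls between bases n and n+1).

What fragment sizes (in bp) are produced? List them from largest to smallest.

Linear molecule, 2 cuts → 3 fragments:
  580 − 0 = 580 bp
  993 − 580 = 413 bp
  4938 − 993 = 3945 bp
Sorted largest to smallest: 3945, 580, 413 bp.

3945, 580, 413 bp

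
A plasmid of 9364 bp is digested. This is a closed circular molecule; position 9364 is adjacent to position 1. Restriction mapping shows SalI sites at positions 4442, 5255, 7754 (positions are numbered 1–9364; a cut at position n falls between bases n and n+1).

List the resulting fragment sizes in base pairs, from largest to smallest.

6052, 2499, 813 bp

Circular molecule, 3 cuts → 3 fragments:
  5255 − 4442 = 813 bp
  7754 − 5255 = 2499 bp
  wrap: 9364 − 7754 + 4442 = 6052 bp
Sorted largest to smallest: 6052, 2499, 813 bp.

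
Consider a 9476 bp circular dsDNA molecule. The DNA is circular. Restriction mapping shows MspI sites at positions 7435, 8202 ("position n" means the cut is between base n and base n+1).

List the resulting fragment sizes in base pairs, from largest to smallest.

Circular molecule, 2 cuts → 2 fragments:
  8202 − 7435 = 767 bp
  wrap: 9476 − 8202 + 7435 = 8709 bp
Sorted largest to smallest: 8709, 767 bp.

8709, 767 bp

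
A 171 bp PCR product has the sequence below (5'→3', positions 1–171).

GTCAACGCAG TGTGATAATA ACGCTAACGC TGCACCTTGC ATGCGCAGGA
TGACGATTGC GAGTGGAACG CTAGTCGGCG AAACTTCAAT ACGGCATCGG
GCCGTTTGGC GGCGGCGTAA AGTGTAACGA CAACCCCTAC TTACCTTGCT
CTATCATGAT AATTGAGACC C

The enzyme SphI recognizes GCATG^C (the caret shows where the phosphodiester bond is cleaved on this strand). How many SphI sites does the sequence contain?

GCATGC occurs starting at position 39.
SphI cuts at 1 site.

1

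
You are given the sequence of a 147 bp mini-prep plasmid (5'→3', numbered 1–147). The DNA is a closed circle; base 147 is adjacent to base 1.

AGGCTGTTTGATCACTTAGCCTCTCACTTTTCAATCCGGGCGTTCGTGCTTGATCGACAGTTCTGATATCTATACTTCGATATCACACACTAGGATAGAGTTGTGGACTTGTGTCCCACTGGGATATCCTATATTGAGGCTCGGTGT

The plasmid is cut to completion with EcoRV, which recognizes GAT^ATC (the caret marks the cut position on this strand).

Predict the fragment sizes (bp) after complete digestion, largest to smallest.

89, 44, 14 bp

EcoRV sites (GATATC) start at positions 65, 79, 123.
EcoRV cuts after base 3 of each site, so after positions 67, 81, 125.
Circular molecule, 3 cuts → 3 fragments:
  68–81 → 14 bp
  82–125 → 44 bp
  126–147 then 1–67 → 22 + 67 = 89 bp
Sorted largest to smallest: 89, 44, 14 bp.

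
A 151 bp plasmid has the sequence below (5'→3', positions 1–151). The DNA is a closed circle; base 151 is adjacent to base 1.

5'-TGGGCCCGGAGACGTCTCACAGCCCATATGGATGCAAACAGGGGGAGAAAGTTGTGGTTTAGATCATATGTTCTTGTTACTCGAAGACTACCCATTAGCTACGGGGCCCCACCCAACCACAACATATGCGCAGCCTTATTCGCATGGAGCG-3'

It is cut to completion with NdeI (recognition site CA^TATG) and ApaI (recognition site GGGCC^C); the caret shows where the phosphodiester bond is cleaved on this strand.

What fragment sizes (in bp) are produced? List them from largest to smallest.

42, 40, 33, 20, 16 bp

NdeI sites (CATATG) start at positions 25, 65, 123.
NdeI cuts after base 2 of each site, so after positions 26, 66, 124.
ApaI sites (GGGCCC) start at positions 2, 104.
ApaI cuts after base 5 of each site (before the last base), so after positions 6, 108.
Combined cut positions: 6, 26, 66, 108, 124.
Circular molecule, 5 cuts → 5 fragments:
  7–26 → 20 bp
  27–66 → 40 bp
  67–108 → 42 bp
  109–124 → 16 bp
  125–151 then 1–6 → 27 + 6 = 33 bp
Sorted largest to smallest: 42, 40, 33, 20, 16 bp.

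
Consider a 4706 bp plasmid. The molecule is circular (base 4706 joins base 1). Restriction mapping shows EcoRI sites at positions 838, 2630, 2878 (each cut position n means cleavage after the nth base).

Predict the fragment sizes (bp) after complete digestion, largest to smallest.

Circular molecule, 3 cuts → 3 fragments:
  2630 − 838 = 1792 bp
  2878 − 2630 = 248 bp
  wrap: 4706 − 2878 + 838 = 2666 bp
Sorted largest to smallest: 2666, 1792, 248 bp.

2666, 1792, 248 bp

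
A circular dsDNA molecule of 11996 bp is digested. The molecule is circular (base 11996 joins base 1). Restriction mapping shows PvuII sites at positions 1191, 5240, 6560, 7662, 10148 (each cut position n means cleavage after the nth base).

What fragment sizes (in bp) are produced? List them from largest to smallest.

Circular molecule, 5 cuts → 5 fragments:
  5240 − 1191 = 4049 bp
  6560 − 5240 = 1320 bp
  7662 − 6560 = 1102 bp
  10148 − 7662 = 2486 bp
  wrap: 11996 − 10148 + 1191 = 3039 bp
Sorted largest to smallest: 4049, 3039, 2486, 1320, 1102 bp.

4049, 3039, 2486, 1320, 1102 bp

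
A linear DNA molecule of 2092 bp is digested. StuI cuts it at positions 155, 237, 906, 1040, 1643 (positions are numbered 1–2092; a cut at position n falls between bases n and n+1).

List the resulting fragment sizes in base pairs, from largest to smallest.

Linear molecule, 5 cuts → 6 fragments:
  155 − 0 = 155 bp
  237 − 155 = 82 bp
  906 − 237 = 669 bp
  1040 − 906 = 134 bp
  1643 − 1040 = 603 bp
  2092 − 1643 = 449 bp
Sorted largest to smallest: 669, 603, 449, 155, 134, 82 bp.

669, 603, 449, 155, 134, 82 bp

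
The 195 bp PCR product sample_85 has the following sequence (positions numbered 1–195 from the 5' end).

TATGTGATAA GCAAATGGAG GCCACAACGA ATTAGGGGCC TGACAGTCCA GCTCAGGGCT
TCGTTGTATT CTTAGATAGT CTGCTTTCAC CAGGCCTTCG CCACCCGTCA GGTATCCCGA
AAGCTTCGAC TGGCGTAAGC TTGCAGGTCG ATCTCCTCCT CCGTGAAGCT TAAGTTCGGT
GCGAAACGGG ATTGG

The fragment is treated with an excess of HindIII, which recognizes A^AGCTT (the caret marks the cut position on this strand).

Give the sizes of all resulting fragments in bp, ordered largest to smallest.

121, 29, 29, 16 bp

HindIII sites (AAGCTT) start at positions 121, 137, 166.
HindIII cuts after the first base of each site, so after positions 121, 137, 166.
Linear molecule, 3 cuts → 4 fragments:
  1–121 → 121 bp
  122–137 → 16 bp
  138–166 → 29 bp
  167–195 → 29 bp
Sorted largest to smallest: 121, 29, 29, 16 bp.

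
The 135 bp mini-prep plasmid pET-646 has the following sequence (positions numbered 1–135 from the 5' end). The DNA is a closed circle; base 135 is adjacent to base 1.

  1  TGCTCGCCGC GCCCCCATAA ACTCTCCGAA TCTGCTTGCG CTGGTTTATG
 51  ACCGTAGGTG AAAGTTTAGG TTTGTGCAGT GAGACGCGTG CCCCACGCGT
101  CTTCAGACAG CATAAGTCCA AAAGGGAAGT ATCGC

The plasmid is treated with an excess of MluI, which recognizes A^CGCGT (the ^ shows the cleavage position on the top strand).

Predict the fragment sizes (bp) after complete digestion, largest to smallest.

124, 11 bp

MluI sites (ACGCGT) start at positions 84, 95.
MluI cuts after the first base of each site, so after positions 84, 95.
Circular molecule, 2 cuts → 2 fragments:
  85–95 → 11 bp
  96–135 then 1–84 → 40 + 84 = 124 bp
Sorted largest to smallest: 124, 11 bp.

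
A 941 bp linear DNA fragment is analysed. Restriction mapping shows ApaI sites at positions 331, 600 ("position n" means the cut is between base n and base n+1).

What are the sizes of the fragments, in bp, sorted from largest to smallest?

341, 331, 269 bp

Linear molecule, 2 cuts → 3 fragments:
  331 − 0 = 331 bp
  600 − 331 = 269 bp
  941 − 600 = 341 bp
Sorted largest to smallest: 341, 331, 269 bp.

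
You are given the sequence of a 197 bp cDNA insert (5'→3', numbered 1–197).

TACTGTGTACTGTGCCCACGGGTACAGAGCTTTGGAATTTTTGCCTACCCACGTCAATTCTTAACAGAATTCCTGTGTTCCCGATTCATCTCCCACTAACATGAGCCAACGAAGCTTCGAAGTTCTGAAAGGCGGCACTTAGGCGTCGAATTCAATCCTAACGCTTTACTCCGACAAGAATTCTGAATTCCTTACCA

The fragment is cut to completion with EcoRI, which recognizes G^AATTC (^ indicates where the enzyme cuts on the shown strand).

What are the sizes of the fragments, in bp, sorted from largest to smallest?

EcoRI sites (GAATTC) start at positions 67, 148, 178, 185.
EcoRI cuts after the first base of each site, so after positions 67, 148, 178, 185.
Linear molecule, 4 cuts → 5 fragments:
  1–67 → 67 bp
  68–148 → 81 bp
  149–178 → 30 bp
  179–185 → 7 bp
  186–197 → 12 bp
Sorted largest to smallest: 81, 67, 30, 12, 7 bp.

81, 67, 30, 12, 7 bp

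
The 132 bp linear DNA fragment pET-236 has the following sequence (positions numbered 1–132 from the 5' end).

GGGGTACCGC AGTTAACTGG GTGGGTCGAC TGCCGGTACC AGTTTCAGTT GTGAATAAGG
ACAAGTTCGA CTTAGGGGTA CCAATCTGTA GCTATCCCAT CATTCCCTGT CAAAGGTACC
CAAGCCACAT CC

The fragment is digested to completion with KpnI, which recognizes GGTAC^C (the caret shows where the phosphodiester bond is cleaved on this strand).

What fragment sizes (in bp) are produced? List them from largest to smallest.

42, 38, 32, 13, 7 bp

KpnI sites (GGTACC) start at positions 3, 35, 77, 115.
KpnI cuts after base 5 of each site (before the last base), so after positions 7, 39, 81, 119.
Linear molecule, 4 cuts → 5 fragments:
  1–7 → 7 bp
  8–39 → 32 bp
  40–81 → 42 bp
  82–119 → 38 bp
  120–132 → 13 bp
Sorted largest to smallest: 42, 38, 32, 13, 7 bp.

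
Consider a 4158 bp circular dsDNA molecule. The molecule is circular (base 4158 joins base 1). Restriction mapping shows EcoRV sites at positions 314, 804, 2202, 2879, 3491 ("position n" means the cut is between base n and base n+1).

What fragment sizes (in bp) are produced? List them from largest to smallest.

Circular molecule, 5 cuts → 5 fragments:
  804 − 314 = 490 bp
  2202 − 804 = 1398 bp
  2879 − 2202 = 677 bp
  3491 − 2879 = 612 bp
  wrap: 4158 − 3491 + 314 = 981 bp
Sorted largest to smallest: 1398, 981, 677, 612, 490 bp.

1398, 981, 677, 612, 490 bp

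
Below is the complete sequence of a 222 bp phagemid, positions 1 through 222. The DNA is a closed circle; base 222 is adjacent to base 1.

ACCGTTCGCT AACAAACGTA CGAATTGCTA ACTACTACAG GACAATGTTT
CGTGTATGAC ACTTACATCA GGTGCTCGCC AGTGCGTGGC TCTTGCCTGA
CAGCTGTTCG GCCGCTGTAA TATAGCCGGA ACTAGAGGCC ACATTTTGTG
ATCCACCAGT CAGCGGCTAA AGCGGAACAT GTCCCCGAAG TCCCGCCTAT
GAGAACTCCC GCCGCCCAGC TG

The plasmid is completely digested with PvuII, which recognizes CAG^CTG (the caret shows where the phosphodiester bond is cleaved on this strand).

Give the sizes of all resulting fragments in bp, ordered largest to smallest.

116, 106 bp

PvuII sites (CAGCTG) start at positions 101, 217.
PvuII cuts after base 3 of each site, so after positions 103, 219.
Circular molecule, 2 cuts → 2 fragments:
  104–219 → 116 bp
  220–222 then 1–103 → 3 + 103 = 106 bp
Sorted largest to smallest: 116, 106 bp.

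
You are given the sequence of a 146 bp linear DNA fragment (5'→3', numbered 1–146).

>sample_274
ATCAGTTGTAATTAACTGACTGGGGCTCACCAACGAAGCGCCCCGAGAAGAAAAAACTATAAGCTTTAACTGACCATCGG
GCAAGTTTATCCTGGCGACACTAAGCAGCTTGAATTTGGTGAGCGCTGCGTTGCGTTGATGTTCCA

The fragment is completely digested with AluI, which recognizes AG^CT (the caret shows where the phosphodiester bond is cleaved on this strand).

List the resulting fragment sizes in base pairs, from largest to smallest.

63, 45, 38 bp

AluI sites (AGCT) start at positions 62, 107.
AluI cuts after base 2 of each site, so after positions 63, 108.
Linear molecule, 2 cuts → 3 fragments:
  1–63 → 63 bp
  64–108 → 45 bp
  109–146 → 38 bp
Sorted largest to smallest: 63, 45, 38 bp.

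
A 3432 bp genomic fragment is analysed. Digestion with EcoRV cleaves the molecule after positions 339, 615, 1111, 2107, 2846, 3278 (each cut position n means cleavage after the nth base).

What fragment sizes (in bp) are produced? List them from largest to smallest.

996, 739, 496, 432, 339, 276, 154 bp

Linear molecule, 6 cuts → 7 fragments:
  339 − 0 = 339 bp
  615 − 339 = 276 bp
  1111 − 615 = 496 bp
  2107 − 1111 = 996 bp
  2846 − 2107 = 739 bp
  3278 − 2846 = 432 bp
  3432 − 3278 = 154 bp
Sorted largest to smallest: 996, 739, 496, 432, 339, 276, 154 bp.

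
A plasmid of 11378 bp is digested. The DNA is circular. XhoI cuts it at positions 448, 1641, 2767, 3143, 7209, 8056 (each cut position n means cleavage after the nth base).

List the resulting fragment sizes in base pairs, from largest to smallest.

4066, 3770, 1193, 1126, 847, 376 bp

Circular molecule, 6 cuts → 6 fragments:
  1641 − 448 = 1193 bp
  2767 − 1641 = 1126 bp
  3143 − 2767 = 376 bp
  7209 − 3143 = 4066 bp
  8056 − 7209 = 847 bp
  wrap: 11378 − 8056 + 448 = 3770 bp
Sorted largest to smallest: 4066, 3770, 1193, 1126, 847, 376 bp.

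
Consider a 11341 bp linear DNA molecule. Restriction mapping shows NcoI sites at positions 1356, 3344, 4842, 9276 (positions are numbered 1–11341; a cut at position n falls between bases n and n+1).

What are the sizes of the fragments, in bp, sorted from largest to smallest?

4434, 2065, 1988, 1498, 1356 bp

Linear molecule, 4 cuts → 5 fragments:
  1356 − 0 = 1356 bp
  3344 − 1356 = 1988 bp
  4842 − 3344 = 1498 bp
  9276 − 4842 = 4434 bp
  11341 − 9276 = 2065 bp
Sorted largest to smallest: 4434, 2065, 1988, 1498, 1356 bp.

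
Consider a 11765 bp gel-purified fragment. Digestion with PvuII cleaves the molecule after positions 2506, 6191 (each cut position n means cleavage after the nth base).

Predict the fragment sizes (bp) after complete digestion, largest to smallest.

Linear molecule, 2 cuts → 3 fragments:
  2506 − 0 = 2506 bp
  6191 − 2506 = 3685 bp
  11765 − 6191 = 5574 bp
Sorted largest to smallest: 5574, 3685, 2506 bp.

5574, 3685, 2506 bp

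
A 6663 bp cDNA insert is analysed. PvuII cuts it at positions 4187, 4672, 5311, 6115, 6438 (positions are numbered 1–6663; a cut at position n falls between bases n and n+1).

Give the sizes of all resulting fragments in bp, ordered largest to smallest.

4187, 804, 639, 485, 323, 225 bp

Linear molecule, 5 cuts → 6 fragments:
  4187 − 0 = 4187 bp
  4672 − 4187 = 485 bp
  5311 − 4672 = 639 bp
  6115 − 5311 = 804 bp
  6438 − 6115 = 323 bp
  6663 − 6438 = 225 bp
Sorted largest to smallest: 4187, 804, 639, 485, 323, 225 bp.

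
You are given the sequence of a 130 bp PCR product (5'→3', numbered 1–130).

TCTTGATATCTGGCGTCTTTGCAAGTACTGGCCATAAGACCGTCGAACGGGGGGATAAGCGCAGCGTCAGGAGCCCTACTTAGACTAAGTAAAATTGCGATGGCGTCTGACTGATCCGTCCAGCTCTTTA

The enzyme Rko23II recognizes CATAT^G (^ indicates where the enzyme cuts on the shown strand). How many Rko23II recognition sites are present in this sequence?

0

No occurrence of CATATG is present in the sequence.
Rko23II does not cut: 0 sites.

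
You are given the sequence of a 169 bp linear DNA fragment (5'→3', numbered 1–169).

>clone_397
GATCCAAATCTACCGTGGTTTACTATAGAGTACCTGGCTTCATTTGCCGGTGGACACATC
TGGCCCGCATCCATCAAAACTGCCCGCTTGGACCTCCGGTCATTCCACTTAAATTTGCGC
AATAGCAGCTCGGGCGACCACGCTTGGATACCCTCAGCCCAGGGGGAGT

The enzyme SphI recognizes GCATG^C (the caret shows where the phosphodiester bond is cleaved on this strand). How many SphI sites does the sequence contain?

No occurrence of GCATGC is present in the sequence.
SphI does not cut: 0 sites.

0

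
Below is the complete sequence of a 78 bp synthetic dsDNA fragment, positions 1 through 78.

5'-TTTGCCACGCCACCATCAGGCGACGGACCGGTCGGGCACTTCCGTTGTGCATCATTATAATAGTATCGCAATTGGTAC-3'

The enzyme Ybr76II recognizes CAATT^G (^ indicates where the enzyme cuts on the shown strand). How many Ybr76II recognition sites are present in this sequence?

CAATTG occurs starting at position 69.
Ybr76II cuts at 1 site.

1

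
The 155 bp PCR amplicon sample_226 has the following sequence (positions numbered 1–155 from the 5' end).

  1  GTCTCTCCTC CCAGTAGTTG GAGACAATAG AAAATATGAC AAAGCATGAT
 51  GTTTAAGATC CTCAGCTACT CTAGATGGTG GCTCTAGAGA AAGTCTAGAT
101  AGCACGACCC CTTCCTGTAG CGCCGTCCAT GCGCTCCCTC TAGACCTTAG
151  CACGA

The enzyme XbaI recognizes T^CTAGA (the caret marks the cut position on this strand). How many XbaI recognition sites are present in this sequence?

4

TCTAGA occurs starting at positions 70, 83, 94, 139.
XbaI cuts at 4 sites.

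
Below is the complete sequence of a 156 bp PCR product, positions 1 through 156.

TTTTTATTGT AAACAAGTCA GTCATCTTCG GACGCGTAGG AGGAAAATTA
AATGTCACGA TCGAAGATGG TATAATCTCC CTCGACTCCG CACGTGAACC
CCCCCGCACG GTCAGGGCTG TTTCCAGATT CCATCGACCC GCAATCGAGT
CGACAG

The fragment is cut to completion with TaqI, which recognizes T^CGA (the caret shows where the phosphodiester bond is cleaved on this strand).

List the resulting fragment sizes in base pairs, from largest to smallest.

61, 52, 21, 11, 6, 5 bp

TaqI sites (TCGA) start at positions 61, 82, 134, 145, 150.
TaqI cuts after the first base of each site, so after positions 61, 82, 134, 145, 150.
Linear molecule, 5 cuts → 6 fragments:
  1–61 → 61 bp
  62–82 → 21 bp
  83–134 → 52 bp
  135–145 → 11 bp
  146–150 → 5 bp
  151–156 → 6 bp
Sorted largest to smallest: 61, 52, 21, 11, 6, 5 bp.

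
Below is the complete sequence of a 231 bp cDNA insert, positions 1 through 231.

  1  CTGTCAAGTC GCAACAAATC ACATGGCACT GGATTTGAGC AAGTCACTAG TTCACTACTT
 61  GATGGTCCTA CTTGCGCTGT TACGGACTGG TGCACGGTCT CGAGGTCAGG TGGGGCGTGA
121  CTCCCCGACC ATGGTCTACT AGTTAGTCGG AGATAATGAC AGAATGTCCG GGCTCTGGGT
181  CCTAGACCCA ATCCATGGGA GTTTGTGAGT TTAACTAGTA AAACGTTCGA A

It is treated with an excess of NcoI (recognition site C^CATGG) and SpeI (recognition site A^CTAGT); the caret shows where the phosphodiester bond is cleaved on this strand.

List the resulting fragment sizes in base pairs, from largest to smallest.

83, 55, 46, 21, 17, 9 bp

NcoI sites (CCATGG) start at positions 129, 193.
NcoI cuts after the first base of each site, so after positions 129, 193.
SpeI sites (ACTAGT) start at positions 46, 138, 214.
SpeI cuts after the first base of each site, so after positions 46, 138, 214.
Combined cut positions: 46, 129, 138, 193, 214.
Linear molecule, 5 cuts → 6 fragments:
  1–46 → 46 bp
  47–129 → 83 bp
  130–138 → 9 bp
  139–193 → 55 bp
  194–214 → 21 bp
  215–231 → 17 bp
Sorted largest to smallest: 83, 55, 46, 21, 17, 9 bp.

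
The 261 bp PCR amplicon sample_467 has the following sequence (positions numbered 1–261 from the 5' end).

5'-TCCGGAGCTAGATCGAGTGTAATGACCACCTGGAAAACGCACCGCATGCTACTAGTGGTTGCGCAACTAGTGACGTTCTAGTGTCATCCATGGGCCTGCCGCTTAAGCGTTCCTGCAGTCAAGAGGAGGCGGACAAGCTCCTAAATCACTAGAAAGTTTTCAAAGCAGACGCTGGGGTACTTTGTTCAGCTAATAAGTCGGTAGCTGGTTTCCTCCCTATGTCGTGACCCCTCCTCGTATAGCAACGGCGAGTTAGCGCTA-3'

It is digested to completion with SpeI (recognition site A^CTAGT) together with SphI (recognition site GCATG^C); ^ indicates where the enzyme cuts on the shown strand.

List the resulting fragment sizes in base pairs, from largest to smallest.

SpeI sites (ACTAGT) start at positions 51, 66.
SpeI cuts after the first base of each site, so after positions 51, 66.
The SphI site (GCATGC) starts at position 44.
SphI cuts after base 5 of each site (before the last base), so after position 48.
Combined cut positions: 48, 51, 66.
Linear molecule, 3 cuts → 4 fragments:
  1–48 → 48 bp
  49–51 → 3 bp
  52–66 → 15 bp
  67–261 → 195 bp
Sorted largest to smallest: 195, 48, 15, 3 bp.

195, 48, 15, 3 bp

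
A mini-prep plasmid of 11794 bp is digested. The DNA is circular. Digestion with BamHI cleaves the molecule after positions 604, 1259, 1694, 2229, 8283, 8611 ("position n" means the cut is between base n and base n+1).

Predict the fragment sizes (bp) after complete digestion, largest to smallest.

Circular molecule, 6 cuts → 6 fragments:
  1259 − 604 = 655 bp
  1694 − 1259 = 435 bp
  2229 − 1694 = 535 bp
  8283 − 2229 = 6054 bp
  8611 − 8283 = 328 bp
  wrap: 11794 − 8611 + 604 = 3787 bp
Sorted largest to smallest: 6054, 3787, 655, 535, 435, 328 bp.

6054, 3787, 655, 535, 435, 328 bp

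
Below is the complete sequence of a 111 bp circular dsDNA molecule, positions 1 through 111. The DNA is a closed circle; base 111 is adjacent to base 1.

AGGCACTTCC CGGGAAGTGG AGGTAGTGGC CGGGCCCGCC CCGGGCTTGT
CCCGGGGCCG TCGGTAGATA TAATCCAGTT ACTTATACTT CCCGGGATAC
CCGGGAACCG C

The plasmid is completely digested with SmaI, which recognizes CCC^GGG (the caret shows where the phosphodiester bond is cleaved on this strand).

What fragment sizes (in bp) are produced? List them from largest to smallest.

SmaI sites (CCCGGG) start at positions 9, 40, 51, 91, 100.
SmaI cuts after base 3 of each site, so after positions 11, 42, 53, 93, 102.
Circular molecule, 5 cuts → 5 fragments:
  12–42 → 31 bp
  43–53 → 11 bp
  54–93 → 40 bp
  94–102 → 9 bp
  103–111 then 1–11 → 9 + 11 = 20 bp
Sorted largest to smallest: 40, 31, 20, 11, 9 bp.

40, 31, 20, 11, 9 bp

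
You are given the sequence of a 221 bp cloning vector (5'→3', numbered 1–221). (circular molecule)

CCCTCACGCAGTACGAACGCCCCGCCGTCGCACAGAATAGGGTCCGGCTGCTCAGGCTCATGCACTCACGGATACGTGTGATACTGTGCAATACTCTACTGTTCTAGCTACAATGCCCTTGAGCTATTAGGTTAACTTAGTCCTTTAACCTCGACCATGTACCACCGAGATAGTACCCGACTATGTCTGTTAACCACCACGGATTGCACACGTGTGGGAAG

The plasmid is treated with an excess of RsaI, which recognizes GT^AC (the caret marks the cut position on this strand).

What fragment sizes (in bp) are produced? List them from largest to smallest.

RsaI sites (GTAC) start at positions 11, 159, 173.
RsaI cuts after base 2 of each site, so after positions 12, 160, 174.
Circular molecule, 3 cuts → 3 fragments:
  13–160 → 148 bp
  161–174 → 14 bp
  175–221 then 1–12 → 47 + 12 = 59 bp
Sorted largest to smallest: 148, 59, 14 bp.

148, 59, 14 bp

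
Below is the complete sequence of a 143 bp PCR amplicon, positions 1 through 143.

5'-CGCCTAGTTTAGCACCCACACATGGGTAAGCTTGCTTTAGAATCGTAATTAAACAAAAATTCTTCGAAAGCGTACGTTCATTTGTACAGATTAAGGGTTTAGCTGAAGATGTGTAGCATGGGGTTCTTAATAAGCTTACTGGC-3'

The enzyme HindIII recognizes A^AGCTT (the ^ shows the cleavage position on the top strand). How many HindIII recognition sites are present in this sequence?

2

AAGCTT occurs starting at positions 28, 132.
HindIII cuts at 2 sites.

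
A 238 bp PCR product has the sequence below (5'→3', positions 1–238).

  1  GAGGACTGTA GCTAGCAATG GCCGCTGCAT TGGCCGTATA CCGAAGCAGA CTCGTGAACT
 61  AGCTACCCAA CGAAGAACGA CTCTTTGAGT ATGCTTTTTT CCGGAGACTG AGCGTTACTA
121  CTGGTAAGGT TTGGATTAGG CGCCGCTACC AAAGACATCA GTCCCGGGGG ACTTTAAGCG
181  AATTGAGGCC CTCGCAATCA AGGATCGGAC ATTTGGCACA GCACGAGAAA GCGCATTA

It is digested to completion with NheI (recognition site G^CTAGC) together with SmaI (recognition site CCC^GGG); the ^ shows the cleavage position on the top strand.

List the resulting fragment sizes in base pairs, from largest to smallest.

The NheI site (GCTAGC) starts at position 11.
NheI cuts after the first base of each site, so after position 11.
The SmaI site (CCCGGG) starts at position 163.
SmaI cuts after base 3 of each site, so after position 165.
Combined cut positions: 11, 165.
Linear molecule, 2 cuts → 3 fragments:
  1–11 → 11 bp
  12–165 → 154 bp
  166–238 → 73 bp
Sorted largest to smallest: 154, 73, 11 bp.

154, 73, 11 bp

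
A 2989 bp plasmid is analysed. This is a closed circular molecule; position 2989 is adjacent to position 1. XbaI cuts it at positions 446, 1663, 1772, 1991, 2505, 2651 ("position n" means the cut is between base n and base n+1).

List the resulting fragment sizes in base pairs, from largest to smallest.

Circular molecule, 6 cuts → 6 fragments:
  1663 − 446 = 1217 bp
  1772 − 1663 = 109 bp
  1991 − 1772 = 219 bp
  2505 − 1991 = 514 bp
  2651 − 2505 = 146 bp
  wrap: 2989 − 2651 + 446 = 784 bp
Sorted largest to smallest: 1217, 784, 514, 219, 146, 109 bp.

1217, 784, 514, 219, 146, 109 bp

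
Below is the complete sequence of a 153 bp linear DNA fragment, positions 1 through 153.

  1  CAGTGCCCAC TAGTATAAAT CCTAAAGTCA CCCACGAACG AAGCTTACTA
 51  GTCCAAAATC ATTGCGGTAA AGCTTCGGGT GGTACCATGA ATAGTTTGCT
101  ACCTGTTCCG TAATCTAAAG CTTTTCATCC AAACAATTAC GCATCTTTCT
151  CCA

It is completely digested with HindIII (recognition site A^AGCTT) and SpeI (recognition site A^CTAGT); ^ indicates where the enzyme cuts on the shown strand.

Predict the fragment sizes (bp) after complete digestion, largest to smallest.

48, 35, 32, 23, 9, 6 bp

HindIII sites (AAGCTT) start at positions 41, 70, 118.
HindIII cuts after the first base of each site, so after positions 41, 70, 118.
SpeI sites (ACTAGT) start at positions 9, 47.
SpeI cuts after the first base of each site, so after positions 9, 47.
Combined cut positions: 9, 41, 47, 70, 118.
Linear molecule, 5 cuts → 6 fragments:
  1–9 → 9 bp
  10–41 → 32 bp
  42–47 → 6 bp
  48–70 → 23 bp
  71–118 → 48 bp
  119–153 → 35 bp
Sorted largest to smallest: 48, 35, 32, 23, 9, 6 bp.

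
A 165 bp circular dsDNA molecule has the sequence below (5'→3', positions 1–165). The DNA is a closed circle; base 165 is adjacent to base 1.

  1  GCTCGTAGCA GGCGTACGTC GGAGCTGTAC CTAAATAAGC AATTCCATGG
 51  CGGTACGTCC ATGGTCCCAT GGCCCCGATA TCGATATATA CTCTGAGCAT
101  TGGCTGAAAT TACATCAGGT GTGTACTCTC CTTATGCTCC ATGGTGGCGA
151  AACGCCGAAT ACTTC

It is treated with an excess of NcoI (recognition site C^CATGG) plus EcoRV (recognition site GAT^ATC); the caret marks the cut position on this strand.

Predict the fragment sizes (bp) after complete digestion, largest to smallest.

71, 60, 14, 12, 8 bp

NcoI sites (CCATGG) start at positions 45, 59, 67, 139.
NcoI cuts after the first base of each site, so after positions 45, 59, 67, 139.
The EcoRV site (GATATC) starts at position 77.
EcoRV cuts after base 3 of each site, so after position 79.
Combined cut positions: 45, 59, 67, 79, 139.
Circular molecule, 5 cuts → 5 fragments:
  46–59 → 14 bp
  60–67 → 8 bp
  68–79 → 12 bp
  80–139 → 60 bp
  140–165 then 1–45 → 26 + 45 = 71 bp
Sorted largest to smallest: 71, 60, 14, 12, 8 bp.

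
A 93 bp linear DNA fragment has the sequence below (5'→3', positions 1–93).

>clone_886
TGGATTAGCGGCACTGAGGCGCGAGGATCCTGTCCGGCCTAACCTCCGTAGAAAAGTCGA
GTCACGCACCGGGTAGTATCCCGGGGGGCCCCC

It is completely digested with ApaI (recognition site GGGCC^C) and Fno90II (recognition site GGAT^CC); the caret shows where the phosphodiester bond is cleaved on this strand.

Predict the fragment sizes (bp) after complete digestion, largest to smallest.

62, 28, 3 bp

The ApaI site (GGGCCC) starts at position 86.
ApaI cuts after base 5 of each site (before the last base), so after position 90.
The Fno90II site (GGATCC) starts at position 25.
Fno90II cuts after base 4 of each site, so after position 28.
Combined cut positions: 28, 90.
Linear molecule, 2 cuts → 3 fragments:
  1–28 → 28 bp
  29–90 → 62 bp
  91–93 → 3 bp
Sorted largest to smallest: 62, 28, 3 bp.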